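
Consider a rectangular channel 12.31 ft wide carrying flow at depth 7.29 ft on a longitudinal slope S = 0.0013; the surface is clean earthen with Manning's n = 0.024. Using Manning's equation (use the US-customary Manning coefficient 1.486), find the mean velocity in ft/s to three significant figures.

A = b·y = 12.31 × 7.29 = 89.74 ft²
P = b + 2y = 12.31 + 2×7.29 = 26.89 ft
R = A/P = 89.74/26.89 = 3.337 ft
Q = (1.486/n)·A·R^(2/3)·S^(1/2) = (1.486/0.024) × 89.74 × 3.337^(2/3) × 0.0013^(1/2) = 447.4 ft³/s
V = Q/A = 447.4/89.74 = 4.986 ft/s

4.99 ft/s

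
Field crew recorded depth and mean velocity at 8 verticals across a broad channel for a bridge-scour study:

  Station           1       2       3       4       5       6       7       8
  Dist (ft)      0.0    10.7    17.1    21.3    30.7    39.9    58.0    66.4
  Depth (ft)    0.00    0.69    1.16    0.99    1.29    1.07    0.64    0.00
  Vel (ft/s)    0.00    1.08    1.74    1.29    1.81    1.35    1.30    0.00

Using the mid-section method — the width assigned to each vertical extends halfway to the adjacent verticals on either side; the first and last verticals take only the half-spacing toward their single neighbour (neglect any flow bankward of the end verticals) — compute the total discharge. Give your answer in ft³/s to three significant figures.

78.2 ft³/s

w_2 = (17.1 − 0.0)/2 = 8.55 ft; q_2 = 1.08 × 0.69 × 8.55 = 6.371 ft³/s
w_3 = (21.3 − 10.7)/2 = 5.3 ft; q_3 = 1.74 × 1.16 × 5.3 = 10.70 ft³/s
w_4 = (30.7 − 17.1)/2 = 6.8 ft; q_4 = 1.29 × 0.99 × 6.8 = 8.684 ft³/s
w_5 = (39.9 − 21.3)/2 = 9.3 ft; q_5 = 1.81 × 1.29 × 9.3 = 21.71 ft³/s
w_6 = (58.0 − 30.7)/2 = 13.65 ft; q_6 = 1.35 × 1.07 × 13.65 = 19.72 ft³/s
w_7 = (66.4 − 39.9)/2 = 13.25 ft; q_7 = 1.30 × 0.64 × 13.25 = 11.02 ft³/s
Stations 1, 8 contribute zero (depth or velocity is 0).
Q = Σ qᵢ = 78.21 ft³/s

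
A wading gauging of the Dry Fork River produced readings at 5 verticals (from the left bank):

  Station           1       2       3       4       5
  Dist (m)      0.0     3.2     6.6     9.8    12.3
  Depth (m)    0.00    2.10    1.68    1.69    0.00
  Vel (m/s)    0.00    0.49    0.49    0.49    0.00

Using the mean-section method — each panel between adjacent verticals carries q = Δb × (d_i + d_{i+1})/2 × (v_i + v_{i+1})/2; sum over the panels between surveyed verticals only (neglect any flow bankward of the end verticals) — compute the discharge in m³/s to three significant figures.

Panel 1-2: Δb = 3.2 m, d̄ = (0.00+2.10)/2 = 1.05, v̄ = (0.00+0.49)/2 = 0.245 → q = 3.2×1.05×0.245 = 0.8232 m³/s
Panel 2-3: Δb = 3.4 m, d̄ = (2.10+1.68)/2 = 1.89, v̄ = (0.49+0.49)/2 = 0.49 → q = 3.4×1.89×0.49 = 3.149 m³/s
Panel 3-4: Δb = 3.2 m, d̄ = (1.68+1.69)/2 = 1.685, v̄ = (0.49+0.49)/2 = 0.49 → q = 3.2×1.685×0.49 = 2.642 m³/s
Panel 4-5: Δb = 2.5 m, d̄ = (1.69+0.00)/2 = 0.845, v̄ = (0.49+0.00)/2 = 0.245 → q = 2.5×0.845×0.245 = 0.5176 m³/s
Q = Σ q = 7.132 m³/s

7.13 m³/s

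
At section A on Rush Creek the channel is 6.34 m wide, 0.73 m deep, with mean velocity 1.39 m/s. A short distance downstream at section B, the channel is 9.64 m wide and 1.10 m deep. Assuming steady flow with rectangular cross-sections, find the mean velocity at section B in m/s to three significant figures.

Q = A₁V₁ = (6.34×0.73) × 1.39 = 6.433 m³/s
A₂ = 9.64 × 1.10 = 10.60 m²
V₂ = Q/A₂ = 6.433/10.60 = 0.6067 m/s

0.607 m/s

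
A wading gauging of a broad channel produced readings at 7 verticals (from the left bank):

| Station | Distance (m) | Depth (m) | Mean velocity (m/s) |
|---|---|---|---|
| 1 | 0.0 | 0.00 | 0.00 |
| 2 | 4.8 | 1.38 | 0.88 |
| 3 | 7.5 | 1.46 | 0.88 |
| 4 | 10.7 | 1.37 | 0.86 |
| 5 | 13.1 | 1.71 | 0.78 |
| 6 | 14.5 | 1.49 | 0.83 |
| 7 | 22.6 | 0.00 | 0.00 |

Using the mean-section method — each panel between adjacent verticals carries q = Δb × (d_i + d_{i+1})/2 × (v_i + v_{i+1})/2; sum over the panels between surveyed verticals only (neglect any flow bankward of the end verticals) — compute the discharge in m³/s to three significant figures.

Panel 1-2: Δb = 4.8 m, d̄ = (0.00+1.38)/2 = 0.69, v̄ = (0.00+0.88)/2 = 0.44 → q = 4.8×0.69×0.44 = 1.457 m³/s
Panel 2-3: Δb = 2.7 m, d̄ = (1.38+1.46)/2 = 1.42, v̄ = (0.88+0.88)/2 = 0.88 → q = 2.7×1.42×0.88 = 3.374 m³/s
Panel 3-4: Δb = 3.2 m, d̄ = (1.46+1.37)/2 = 1.415, v̄ = (0.88+0.86)/2 = 0.87 → q = 3.2×1.415×0.87 = 3.939 m³/s
Panel 4-5: Δb = 2.4 m, d̄ = (1.37+1.71)/2 = 1.54, v̄ = (0.86+0.78)/2 = 0.82 → q = 2.4×1.54×0.82 = 3.031 m³/s
Panel 5-6: Δb = 1.4 m, d̄ = (1.71+1.49)/2 = 1.6, v̄ = (0.78+0.83)/2 = 0.805 → q = 1.4×1.6×0.805 = 1.803 m³/s
Panel 6-7: Δb = 8.1 m, d̄ = (1.49+0.00)/2 = 0.745, v̄ = (0.83+0.00)/2 = 0.415 → q = 8.1×0.745×0.415 = 2.504 m³/s
Q = Σ q = 16.11 m³/s

16.1 m³/s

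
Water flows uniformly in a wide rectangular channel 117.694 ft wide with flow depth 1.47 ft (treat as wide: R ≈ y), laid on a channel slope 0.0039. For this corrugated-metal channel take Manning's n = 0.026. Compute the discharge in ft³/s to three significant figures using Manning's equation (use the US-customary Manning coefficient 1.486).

A = b·y = 117.694 × 1.47 = 173.0 ft²
Wide channel: R ≈ y = 1.47 ft
Q = (1.486/n)·A·R^(2/3)·S^(1/2) = (1.486/0.026) × 173.0 × 1.470^(2/3) × 0.0039^(1/2) = 798.4 ft³/s

798 ft³/s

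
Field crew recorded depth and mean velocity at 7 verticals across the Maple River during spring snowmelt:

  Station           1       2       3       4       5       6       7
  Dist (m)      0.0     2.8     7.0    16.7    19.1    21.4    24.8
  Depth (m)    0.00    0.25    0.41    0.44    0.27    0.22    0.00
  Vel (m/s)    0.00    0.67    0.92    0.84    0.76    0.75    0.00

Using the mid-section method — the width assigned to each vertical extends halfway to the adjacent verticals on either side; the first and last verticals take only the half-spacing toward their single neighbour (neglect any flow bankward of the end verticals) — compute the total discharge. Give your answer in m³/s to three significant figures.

6.40 m³/s

w_2 = (7.0 − 0.0)/2 = 3.5 m; q_2 = 0.67 × 0.25 × 3.5 = 0.5863 m³/s
w_3 = (16.7 − 2.8)/2 = 6.95 m; q_3 = 0.92 × 0.41 × 6.95 = 2.622 m³/s
w_4 = (19.1 − 7.0)/2 = 6.05 m; q_4 = 0.84 × 0.44 × 6.05 = 2.236 m³/s
w_5 = (21.4 − 16.7)/2 = 2.35 m; q_5 = 0.76 × 0.27 × 2.35 = 0.4822 m³/s
w_6 = (24.8 − 19.1)/2 = 2.85 m; q_6 = 0.75 × 0.22 × 2.85 = 0.4703 m³/s
Stations 1, 7 contribute zero (depth or velocity is 0).
Q = Σ qᵢ = 6.396 m³/s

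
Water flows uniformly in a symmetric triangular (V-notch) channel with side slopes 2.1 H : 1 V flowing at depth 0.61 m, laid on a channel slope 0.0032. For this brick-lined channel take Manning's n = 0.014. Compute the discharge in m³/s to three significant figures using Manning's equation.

1.34 m³/s

A = z·y² = 2.1×0.61² = 0.7814 m²
P = 2y√(1+z²) = 2×0.61×√(1+2.1²) = 2.838 m
R = A/P = 0.7814/2.838 = 0.2754 m
Q = (1/n)·A·R^(2/3)·S^(1/2) = (1/0.014) × 0.7814 × 0.2754^(2/3) × 0.0032^(1/2) = 1.336 m³/s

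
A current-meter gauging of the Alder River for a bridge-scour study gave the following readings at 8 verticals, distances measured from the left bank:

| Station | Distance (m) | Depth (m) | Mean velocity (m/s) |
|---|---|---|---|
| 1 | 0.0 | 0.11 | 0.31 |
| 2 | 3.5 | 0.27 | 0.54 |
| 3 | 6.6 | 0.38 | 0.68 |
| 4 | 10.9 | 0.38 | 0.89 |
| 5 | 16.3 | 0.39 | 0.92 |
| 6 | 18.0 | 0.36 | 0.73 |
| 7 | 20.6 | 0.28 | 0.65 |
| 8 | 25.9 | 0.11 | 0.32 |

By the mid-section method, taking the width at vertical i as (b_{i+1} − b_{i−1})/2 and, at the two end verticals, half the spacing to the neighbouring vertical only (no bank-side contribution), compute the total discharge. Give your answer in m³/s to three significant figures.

5.79 m³/s

w_1 = (3.5 − 0.0)/2 = 1.75 m; q_1 = 0.31 × 0.11 × 1.75 = 0.05968 m³/s
w_2 = (6.6 − 0.0)/2 = 3.3 m; q_2 = 0.54 × 0.27 × 3.3 = 0.4811 m³/s
w_3 = (10.9 − 3.5)/2 = 3.7 m; q_3 = 0.68 × 0.38 × 3.7 = 0.9561 m³/s
w_4 = (16.3 − 6.6)/2 = 4.85 m; q_4 = 0.89 × 0.38 × 4.85 = 1.640 m³/s
w_5 = (18.0 − 10.9)/2 = 3.55 m; q_5 = 0.92 × 0.39 × 3.55 = 1.274 m³/s
w_6 = (20.6 − 16.3)/2 = 2.15 m; q_6 = 0.73 × 0.36 × 2.15 = 0.5650 m³/s
w_7 = (25.9 − 18.0)/2 = 3.95 m; q_7 = 0.65 × 0.28 × 3.95 = 0.7189 m³/s
w_8 = (25.9 − 20.6)/2 = 2.65 m; q_8 = 0.32 × 0.11 × 2.65 = 0.09328 m³/s
Q = Σ qᵢ = 5.788 m³/s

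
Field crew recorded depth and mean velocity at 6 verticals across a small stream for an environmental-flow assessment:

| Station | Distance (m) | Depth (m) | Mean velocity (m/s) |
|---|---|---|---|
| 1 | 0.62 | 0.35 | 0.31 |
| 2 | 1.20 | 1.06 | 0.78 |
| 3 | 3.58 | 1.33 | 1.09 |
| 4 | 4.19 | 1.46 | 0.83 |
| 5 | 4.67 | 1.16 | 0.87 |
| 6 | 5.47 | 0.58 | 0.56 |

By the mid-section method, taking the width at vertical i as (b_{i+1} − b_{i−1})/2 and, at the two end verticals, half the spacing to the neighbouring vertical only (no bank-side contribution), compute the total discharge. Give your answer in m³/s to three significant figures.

w_1 = (1.20 − 0.62)/2 = 0.29 m; q_1 = 0.31 × 0.35 × 0.29 = 0.03147 m³/s
w_2 = (3.58 − 0.62)/2 = 1.48 m; q_2 = 0.78 × 1.06 × 1.48 = 1.224 m³/s
w_3 = (4.19 − 1.20)/2 = 1.495 m; q_3 = 1.09 × 1.33 × 1.495 = 2.167 m³/s
w_4 = (4.67 − 3.58)/2 = 0.545 m; q_4 = 0.83 × 1.46 × 0.545 = 0.6604 m³/s
w_5 = (5.47 − 4.19)/2 = 0.64 m; q_5 = 0.87 × 1.16 × 0.64 = 0.6459 m³/s
w_6 = (5.47 − 4.67)/2 = 0.4 m; q_6 = 0.56 × 0.58 × 0.4 = 0.1299 m³/s
Q = Σ qᵢ = 4.859 m³/s

4.86 m³/s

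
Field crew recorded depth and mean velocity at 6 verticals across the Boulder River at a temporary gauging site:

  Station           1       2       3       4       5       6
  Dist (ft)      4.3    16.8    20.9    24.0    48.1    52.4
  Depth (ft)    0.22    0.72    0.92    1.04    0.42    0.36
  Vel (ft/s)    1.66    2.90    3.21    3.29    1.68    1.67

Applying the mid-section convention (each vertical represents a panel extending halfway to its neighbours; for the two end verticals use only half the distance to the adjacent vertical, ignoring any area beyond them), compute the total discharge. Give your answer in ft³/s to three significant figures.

w_1 = (16.8 − 4.3)/2 = 6.25 ft; q_1 = 1.66 × 0.22 × 6.25 = 2.283 ft³/s
w_2 = (20.9 − 4.3)/2 = 8.3 ft; q_2 = 2.90 × 0.72 × 8.3 = 17.33 ft³/s
w_3 = (24.0 − 16.8)/2 = 3.6 ft; q_3 = 3.21 × 0.92 × 3.6 = 10.63 ft³/s
w_4 = (48.1 − 20.9)/2 = 13.6 ft; q_4 = 3.29 × 1.04 × 13.6 = 46.53 ft³/s
w_5 = (52.4 − 24.0)/2 = 14.2 ft; q_5 = 1.68 × 0.42 × 14.2 = 10.02 ft³/s
w_6 = (52.4 − 48.1)/2 = 2.15 ft; q_6 = 1.67 × 0.36 × 2.15 = 1.293 ft³/s
Q = Σ qᵢ = 88.09 ft³/s

88.1 ft³/s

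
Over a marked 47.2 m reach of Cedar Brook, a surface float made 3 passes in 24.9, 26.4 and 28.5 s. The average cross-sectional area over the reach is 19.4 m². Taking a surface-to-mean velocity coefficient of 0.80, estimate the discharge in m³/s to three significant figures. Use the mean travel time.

t̄ = (24.9 + 26.4 + 28.5) / 3 = 26.6 s
v_surface = L / t̄ = 47.2 / 26.6 = 1.774 m/s
v_mean = 0.80 × 1.774 = 1.420 m/s
Q = A × v_mean = 19.4 × 1.420 = 27.54 m³/s

27.5 m³/s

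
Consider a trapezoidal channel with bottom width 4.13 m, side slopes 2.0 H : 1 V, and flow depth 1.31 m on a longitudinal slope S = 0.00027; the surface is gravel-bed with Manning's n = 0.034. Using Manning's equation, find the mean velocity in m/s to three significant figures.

0.446 m/s

A = (b + z·y)·y = (4.13 + 2.0×1.31)×1.31 = 8.843 m²
P = b + 2y√(1+z²) = 4.13 + 2×1.31×√(1+2.0²) = 9.988 m
R = A/P = 8.843/9.988 = 0.8853 m
Q = (1/n)·A·R^(2/3)·S^(1/2) = (1/0.034) × 8.843 × 0.8853^(2/3) × 0.00027^(1/2) = 3.940 m³/s
V = Q/A = 3.940/8.843 = 0.4456 m/s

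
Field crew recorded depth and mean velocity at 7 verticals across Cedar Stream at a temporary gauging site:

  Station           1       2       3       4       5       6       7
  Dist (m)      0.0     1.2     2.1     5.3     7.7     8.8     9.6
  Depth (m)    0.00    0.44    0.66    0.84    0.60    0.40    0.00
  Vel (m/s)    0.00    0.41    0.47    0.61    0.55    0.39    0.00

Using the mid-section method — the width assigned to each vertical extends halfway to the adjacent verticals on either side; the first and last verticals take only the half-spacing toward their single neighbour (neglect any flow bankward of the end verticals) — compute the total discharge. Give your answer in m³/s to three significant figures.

w_2 = (2.1 − 0.0)/2 = 1.05 m; q_2 = 0.41 × 0.44 × 1.05 = 0.1894 m³/s
w_3 = (5.3 − 1.2)/2 = 2.05 m; q_3 = 0.47 × 0.66 × 2.05 = 0.6359 m³/s
w_4 = (7.7 − 2.1)/2 = 2.8 m; q_4 = 0.61 × 0.84 × 2.8 = 1.435 m³/s
w_5 = (8.8 − 5.3)/2 = 1.75 m; q_5 = 0.55 × 0.60 × 1.75 = 0.5775 m³/s
w_6 = (9.6 − 7.7)/2 = 0.95 m; q_6 = 0.39 × 0.40 × 0.95 = 0.1482 m³/s
Stations 1, 7 contribute zero (depth or velocity is 0).
Q = Σ qᵢ = 2.986 m³/s

2.99 m³/s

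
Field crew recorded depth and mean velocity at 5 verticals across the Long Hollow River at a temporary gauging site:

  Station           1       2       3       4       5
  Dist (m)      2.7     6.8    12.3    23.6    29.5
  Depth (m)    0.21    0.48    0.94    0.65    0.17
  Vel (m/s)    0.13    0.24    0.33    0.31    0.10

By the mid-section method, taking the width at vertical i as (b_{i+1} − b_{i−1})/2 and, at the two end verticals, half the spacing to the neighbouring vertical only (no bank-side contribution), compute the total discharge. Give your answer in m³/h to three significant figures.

18000 m³/h

w_1 = (6.8 − 2.7)/2 = 2.05 m; q_1 = 0.13 × 0.21 × 2.05 = 0.05597 m³/s
w_2 = (12.3 − 2.7)/2 = 4.8 m; q_2 = 0.24 × 0.48 × 4.8 = 0.5530 m³/s
w_3 = (23.6 − 6.8)/2 = 8.4 m; q_3 = 0.33 × 0.94 × 8.4 = 2.606 m³/s
w_4 = (29.5 − 12.3)/2 = 8.6 m; q_4 = 0.31 × 0.65 × 8.6 = 1.733 m³/s
w_5 = (29.5 − 23.6)/2 = 2.95 m; q_5 = 0.10 × 0.17 × 2.95 = 0.05015 m³/s
Q = Σ qᵢ = 4.998 m³/s
= 4.998 × 3600 = 17990 m³/h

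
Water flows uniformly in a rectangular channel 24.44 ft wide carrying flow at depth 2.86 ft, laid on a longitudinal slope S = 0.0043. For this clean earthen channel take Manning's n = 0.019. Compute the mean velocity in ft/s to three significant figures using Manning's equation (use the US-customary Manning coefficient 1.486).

8.98 ft/s

A = b·y = 24.44 × 2.86 = 69.90 ft²
P = b + 2y = 24.44 + 2×2.86 = 30.16 ft
R = A/P = 69.90/30.16 = 2.318 ft
Q = (1.486/n)·A·R^(2/3)·S^(1/2) = (1.486/0.019) × 69.90 × 2.318^(2/3) × 0.0043^(1/2) = 627.8 ft³/s
V = Q/A = 627.8/69.90 = 8.982 ft/s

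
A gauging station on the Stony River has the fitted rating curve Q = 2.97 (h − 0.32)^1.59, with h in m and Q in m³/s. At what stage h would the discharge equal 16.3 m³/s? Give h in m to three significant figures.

3.24 m

h − h₀ = (Q/C)^(1/b) = (16.3/2.97)^(1/1.59) = 2.918 m
h = 0.32 + 2.918 = 3.238 m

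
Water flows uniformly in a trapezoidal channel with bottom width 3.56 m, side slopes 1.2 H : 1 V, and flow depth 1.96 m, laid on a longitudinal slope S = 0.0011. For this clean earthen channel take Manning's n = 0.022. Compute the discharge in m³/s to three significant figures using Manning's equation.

19.7 m³/s

A = (b + z·y)·y = (3.56 + 1.2×1.96)×1.96 = 11.59 m²
P = b + 2y√(1+z²) = 3.56 + 2×1.96×√(1+1.2²) = 9.683 m
R = A/P = 11.59/9.683 = 1.197 m
Q = (1/n)·A·R^(2/3)·S^(1/2) = (1/0.022) × 11.59 × 1.197^(2/3) × 0.0011^(1/2) = 19.69 m³/s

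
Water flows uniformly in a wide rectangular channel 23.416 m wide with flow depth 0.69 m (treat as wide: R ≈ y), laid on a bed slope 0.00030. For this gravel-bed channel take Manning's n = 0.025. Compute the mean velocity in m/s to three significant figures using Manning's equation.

0.541 m/s

A = b·y = 23.416 × 0.69 = 16.16 m²
Wide channel: R ≈ y = 0.69 m
Q = (1/n)·A·R^(2/3)·S^(1/2) = (1/0.025) × 16.16 × 0.6900^(2/3) × 0.00030^(1/2) = 8.741 m³/s
V = Q/A = 8.741/16.16 = 0.5410 m/s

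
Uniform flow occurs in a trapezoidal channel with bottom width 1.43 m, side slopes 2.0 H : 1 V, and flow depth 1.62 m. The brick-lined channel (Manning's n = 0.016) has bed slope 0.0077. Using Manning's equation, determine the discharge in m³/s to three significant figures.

A = (b + z·y)·y = (1.43 + 2.0×1.62)×1.62 = 7.565 m²
P = b + 2y√(1+z²) = 1.43 + 2×1.62×√(1+2.0²) = 8.675 m
R = A/P = 7.565/8.675 = 0.8721 m
Q = (1/n)·A·R^(2/3)·S^(1/2) = (1/0.016) × 7.565 × 0.8721^(2/3) × 0.0077^(1/2) = 37.87 m³/s

37.9 m³/s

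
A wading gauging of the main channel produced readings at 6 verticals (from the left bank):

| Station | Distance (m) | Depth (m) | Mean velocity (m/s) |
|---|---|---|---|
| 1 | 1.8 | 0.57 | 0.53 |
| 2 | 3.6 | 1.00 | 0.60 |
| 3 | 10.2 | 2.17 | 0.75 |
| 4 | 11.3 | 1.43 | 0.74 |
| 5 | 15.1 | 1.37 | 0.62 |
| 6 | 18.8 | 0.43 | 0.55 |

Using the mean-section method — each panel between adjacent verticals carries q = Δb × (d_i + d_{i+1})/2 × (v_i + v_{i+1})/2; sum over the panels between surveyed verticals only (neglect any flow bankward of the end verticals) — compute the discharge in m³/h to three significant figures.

53600 m³/h

Panel 1-2: Δb = 1.8 m, d̄ = (0.57+1.00)/2 = 0.785, v̄ = (0.53+0.60)/2 = 0.565 → q = 1.8×0.785×0.565 = 0.7983 m³/s
Panel 2-3: Δb = 6.6 m, d̄ = (1.00+2.17)/2 = 1.585, v̄ = (0.60+0.75)/2 = 0.675 → q = 6.6×1.585×0.675 = 7.061 m³/s
Panel 3-4: Δb = 1.1 m, d̄ = (2.17+1.43)/2 = 1.8, v̄ = (0.75+0.74)/2 = 0.745 → q = 1.1×1.8×0.745 = 1.475 m³/s
Panel 4-5: Δb = 3.8 m, d̄ = (1.43+1.37)/2 = 1.4, v̄ = (0.74+0.62)/2 = 0.68 → q = 3.8×1.4×0.68 = 3.618 m³/s
Panel 5-6: Δb = 3.7 m, d̄ = (1.37+0.43)/2 = 0.9, v̄ = (0.62+0.55)/2 = 0.585 → q = 3.7×0.9×0.585 = 1.948 m³/s
Q = Σ q = 14.90 m³/s
= 14.90 × 3600 = 53640 m³/h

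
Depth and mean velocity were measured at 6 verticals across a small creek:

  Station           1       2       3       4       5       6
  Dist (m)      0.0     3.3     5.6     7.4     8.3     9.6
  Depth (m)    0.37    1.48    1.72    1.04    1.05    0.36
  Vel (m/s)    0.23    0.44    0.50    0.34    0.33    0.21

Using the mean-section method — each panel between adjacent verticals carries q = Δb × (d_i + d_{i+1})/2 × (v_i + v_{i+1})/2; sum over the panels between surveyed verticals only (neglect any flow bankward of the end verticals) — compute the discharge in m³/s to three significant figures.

4.36 m³/s

Panel 1-2: Δb = 3.3 m, d̄ = (0.37+1.48)/2 = 0.925, v̄ = (0.23+0.44)/2 = 0.335 → q = 3.3×0.925×0.335 = 1.023 m³/s
Panel 2-3: Δb = 2.3 m, d̄ = (1.48+1.72)/2 = 1.6, v̄ = (0.44+0.50)/2 = 0.47 → q = 2.3×1.6×0.47 = 1.730 m³/s
Panel 3-4: Δb = 1.8 m, d̄ = (1.72+1.04)/2 = 1.38, v̄ = (0.50+0.34)/2 = 0.42 → q = 1.8×1.38×0.42 = 1.043 m³/s
Panel 4-5: Δb = 0.9 m, d̄ = (1.04+1.05)/2 = 1.045, v̄ = (0.34+0.33)/2 = 0.335 → q = 0.9×1.045×0.335 = 0.3151 m³/s
Panel 5-6: Δb = 1.3 m, d̄ = (1.05+0.36)/2 = 0.705, v̄ = (0.33+0.21)/2 = 0.27 → q = 1.3×0.705×0.27 = 0.2475 m³/s
Q = Σ q = 4.358 m³/s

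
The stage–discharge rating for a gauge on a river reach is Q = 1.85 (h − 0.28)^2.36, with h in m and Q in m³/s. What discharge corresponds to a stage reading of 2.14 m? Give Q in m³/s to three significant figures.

Q = 1.85 × (2.14 − 0.28)^2.36 = 1.85 × 1.86^2.36 = 8.002 m³/s

8.00 m³/s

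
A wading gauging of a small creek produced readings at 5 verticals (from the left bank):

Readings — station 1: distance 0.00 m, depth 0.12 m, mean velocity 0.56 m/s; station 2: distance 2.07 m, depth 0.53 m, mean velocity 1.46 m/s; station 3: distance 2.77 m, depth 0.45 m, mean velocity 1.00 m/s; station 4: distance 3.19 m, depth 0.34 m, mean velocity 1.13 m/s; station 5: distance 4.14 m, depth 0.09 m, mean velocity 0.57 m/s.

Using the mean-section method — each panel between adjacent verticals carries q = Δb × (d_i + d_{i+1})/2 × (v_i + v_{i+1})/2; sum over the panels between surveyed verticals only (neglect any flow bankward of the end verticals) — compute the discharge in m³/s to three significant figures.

Panel 1-2: Δb = 2.07 m, d̄ = (0.12+0.53)/2 = 0.325, v̄ = (0.56+1.46)/2 = 1.01 → q = 2.07×0.325×1.01 = 0.6795 m³/s
Panel 2-3: Δb = 0.7 m, d̄ = (0.53+0.45)/2 = 0.49, v̄ = (1.46+1.00)/2 = 1.23 → q = 0.7×0.49×1.23 = 0.4219 m³/s
Panel 3-4: Δb = 0.42 m, d̄ = (0.45+0.34)/2 = 0.395, v̄ = (1.00+1.13)/2 = 1.065 → q = 0.42×0.395×1.065 = 0.1767 m³/s
Panel 4-5: Δb = 0.95 m, d̄ = (0.34+0.09)/2 = 0.215, v̄ = (1.13+0.57)/2 = 0.85 → q = 0.95×0.215×0.85 = 0.1736 m³/s
Q = Σ q = 1.452 m³/s

1.45 m³/s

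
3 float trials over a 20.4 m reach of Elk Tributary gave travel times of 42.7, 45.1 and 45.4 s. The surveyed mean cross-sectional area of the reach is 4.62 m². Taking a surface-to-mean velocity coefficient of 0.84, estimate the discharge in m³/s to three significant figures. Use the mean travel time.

1.78 m³/s

t̄ = (42.7 + 45.1 + 45.4) / 3 = 44.4 s
v_surface = L / t̄ = 20.4 / 44.4 = 0.4595 m/s
v_mean = 0.84 × 0.4595 = 0.3859 m/s
Q = A × v_mean = 4.62 × 0.3859 = 1.783 m³/s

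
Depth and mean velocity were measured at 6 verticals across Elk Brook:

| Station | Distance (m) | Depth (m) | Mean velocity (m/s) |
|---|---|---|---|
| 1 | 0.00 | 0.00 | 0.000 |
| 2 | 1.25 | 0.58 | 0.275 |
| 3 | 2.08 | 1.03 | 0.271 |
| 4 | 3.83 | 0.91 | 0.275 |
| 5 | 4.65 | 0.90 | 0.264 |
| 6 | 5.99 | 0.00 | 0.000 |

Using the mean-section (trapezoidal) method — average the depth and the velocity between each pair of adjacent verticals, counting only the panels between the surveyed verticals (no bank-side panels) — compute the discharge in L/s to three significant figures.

975 L/s

Panel 1-2: Δb = 1.25 m, d̄ = (0.00+0.58)/2 = 0.29, v̄ = (0.000+0.275)/2 = 0.1375 → q = 1.25×0.29×0.1375 = 0.04984 m³/s
Panel 2-3: Δb = 0.83 m, d̄ = (0.58+1.03)/2 = 0.805, v̄ = (0.275+0.271)/2 = 0.273 → q = 0.83×0.805×0.273 = 0.1824 m³/s
Panel 3-4: Δb = 1.75 m, d̄ = (1.03+0.91)/2 = 0.97, v̄ = (0.271+0.275)/2 = 0.273 → q = 1.75×0.97×0.273 = 0.4634 m³/s
Panel 4-5: Δb = 0.82 m, d̄ = (0.91+0.90)/2 = 0.905, v̄ = (0.275+0.264)/2 = 0.2695 → q = 0.82×0.905×0.2695 = 0.2000 m³/s
Panel 5-6: Δb = 1.34 m, d̄ = (0.90+0.00)/2 = 0.45, v̄ = (0.264+0.000)/2 = 0.132 → q = 1.34×0.45×0.132 = 0.07960 m³/s
Q = Σ q = 0.9753 m³/s
= 0.9753 × 1000 = 975.3 L/s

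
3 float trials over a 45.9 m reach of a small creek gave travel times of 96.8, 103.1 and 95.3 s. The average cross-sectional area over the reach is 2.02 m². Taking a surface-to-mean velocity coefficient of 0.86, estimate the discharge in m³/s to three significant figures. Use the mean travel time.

t̄ = (96.8 + 103.1 + 95.3) / 3 = 98.4 s
v_surface = L / t̄ = 45.9 / 98.4 = 0.4665 m/s
v_mean = 0.86 × 0.4665 = 0.4012 m/s
Q = A × v_mean = 2.02 × 0.4012 = 0.8103 m³/s

0.810 m³/s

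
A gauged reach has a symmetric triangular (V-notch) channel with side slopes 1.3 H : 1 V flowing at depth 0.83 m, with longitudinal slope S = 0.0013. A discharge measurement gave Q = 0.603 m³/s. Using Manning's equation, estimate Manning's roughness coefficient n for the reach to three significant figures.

A = z·y² = 1.3×0.83² = 0.8956 m²
P = 2y√(1+z²) = 2×0.83×√(1+1.3²) = 2.723 m
R = A/P = 0.8956/2.723 = 0.3289 m
n = (1/Q)·A·R^(2/3)·S^(1/2) = (1/0.603) × 0.8956 × 0.4765 × 0.03606 = 0.02552

0.0255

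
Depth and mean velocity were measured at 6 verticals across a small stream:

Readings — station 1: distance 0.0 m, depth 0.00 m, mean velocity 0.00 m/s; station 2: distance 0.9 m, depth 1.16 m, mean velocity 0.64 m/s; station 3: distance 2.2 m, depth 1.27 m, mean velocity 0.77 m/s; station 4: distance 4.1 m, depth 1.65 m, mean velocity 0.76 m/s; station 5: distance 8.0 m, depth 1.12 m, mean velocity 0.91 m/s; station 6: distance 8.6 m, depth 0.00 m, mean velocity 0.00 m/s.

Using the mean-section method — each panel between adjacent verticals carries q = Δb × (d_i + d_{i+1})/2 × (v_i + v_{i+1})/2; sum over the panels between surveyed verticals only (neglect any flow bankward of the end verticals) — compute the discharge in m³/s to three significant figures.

Panel 1-2: Δb = 0.9 m, d̄ = (0.00+1.16)/2 = 0.58, v̄ = (0.00+0.64)/2 = 0.32 → q = 0.9×0.58×0.32 = 0.1670 m³/s
Panel 2-3: Δb = 1.3 m, d̄ = (1.16+1.27)/2 = 1.215, v̄ = (0.64+0.77)/2 = 0.705 → q = 1.3×1.215×0.705 = 1.114 m³/s
Panel 3-4: Δb = 1.9 m, d̄ = (1.27+1.65)/2 = 1.46, v̄ = (0.77+0.76)/2 = 0.765 → q = 1.9×1.46×0.765 = 2.122 m³/s
Panel 4-5: Δb = 3.9 m, d̄ = (1.65+1.12)/2 = 1.385, v̄ = (0.76+0.91)/2 = 0.835 → q = 3.9×1.385×0.835 = 4.510 m³/s
Panel 5-6: Δb = 0.6 m, d̄ = (1.12+0.00)/2 = 0.56, v̄ = (0.91+0.00)/2 = 0.455 → q = 0.6×0.56×0.455 = 0.1529 m³/s
Q = Σ q = 8.066 m³/s

8.07 m³/s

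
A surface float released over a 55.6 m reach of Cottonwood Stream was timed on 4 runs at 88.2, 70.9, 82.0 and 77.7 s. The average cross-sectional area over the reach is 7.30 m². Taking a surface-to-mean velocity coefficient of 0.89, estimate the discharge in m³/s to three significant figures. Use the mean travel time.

t̄ = (88.2 + 70.9 + 82.0 + 77.7) / 4 = 79.7 s
v_surface = L / t̄ = 55.6 / 79.7 = 0.6976 m/s
v_mean = 0.89 × 0.6976 = 0.6209 m/s
Q = A × v_mean = 7.30 × 0.6209 = 4.532 m³/s

4.53 m³/s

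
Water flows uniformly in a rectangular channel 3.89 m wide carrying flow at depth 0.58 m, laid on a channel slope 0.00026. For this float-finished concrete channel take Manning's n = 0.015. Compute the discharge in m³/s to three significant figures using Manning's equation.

1.42 m³/s

A = b·y = 3.89 × 0.58 = 2.256 m²
P = b + 2y = 3.89 + 2×0.58 = 5.050 m
R = A/P = 2.256/5.050 = 0.4468 m
Q = (1/n)·A·R^(2/3)·S^(1/2) = (1/0.015) × 2.256 × 0.4468^(2/3) × 0.00026^(1/2) = 1.417 m³/s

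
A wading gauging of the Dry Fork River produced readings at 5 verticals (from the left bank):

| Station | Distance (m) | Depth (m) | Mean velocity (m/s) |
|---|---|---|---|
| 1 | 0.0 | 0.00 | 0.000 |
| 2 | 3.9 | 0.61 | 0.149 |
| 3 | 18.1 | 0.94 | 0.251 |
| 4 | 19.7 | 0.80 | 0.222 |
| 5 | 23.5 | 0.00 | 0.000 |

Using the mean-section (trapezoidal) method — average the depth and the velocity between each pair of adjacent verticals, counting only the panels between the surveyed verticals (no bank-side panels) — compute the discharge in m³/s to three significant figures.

Panel 1-2: Δb = 3.9 m, d̄ = (0.00+0.61)/2 = 0.305, v̄ = (0.000+0.149)/2 = 0.0745 → q = 3.9×0.305×0.0745 = 0.08862 m³/s
Panel 2-3: Δb = 14.2 m, d̄ = (0.61+0.94)/2 = 0.775, v̄ = (0.149+0.251)/2 = 0.2 → q = 14.2×0.775×0.2 = 2.201 m³/s
Panel 3-4: Δb = 1.6 m, d̄ = (0.94+0.80)/2 = 0.87, v̄ = (0.251+0.222)/2 = 0.2365 → q = 1.6×0.87×0.2365 = 0.3292 m³/s
Panel 4-5: Δb = 3.8 m, d̄ = (0.80+0.00)/2 = 0.4, v̄ = (0.222+0.000)/2 = 0.111 → q = 3.8×0.4×0.111 = 0.1687 m³/s
Q = Σ q = 2.788 m³/s

2.79 m³/s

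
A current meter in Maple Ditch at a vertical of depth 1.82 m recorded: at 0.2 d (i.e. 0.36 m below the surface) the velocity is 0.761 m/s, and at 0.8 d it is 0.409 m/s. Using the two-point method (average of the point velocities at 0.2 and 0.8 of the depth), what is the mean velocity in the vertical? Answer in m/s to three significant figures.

v̄ = (0.761 + 0.409) / 2 = 0.5850 m/s

0.585 m/s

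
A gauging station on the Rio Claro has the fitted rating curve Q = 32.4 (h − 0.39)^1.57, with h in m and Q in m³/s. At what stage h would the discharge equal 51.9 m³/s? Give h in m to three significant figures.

h − h₀ = (Q/C)^(1/b) = (51.9/32.4)^(1/1.57) = 1.350 m
h = 0.39 + 1.350 = 1.740 m

1.74 m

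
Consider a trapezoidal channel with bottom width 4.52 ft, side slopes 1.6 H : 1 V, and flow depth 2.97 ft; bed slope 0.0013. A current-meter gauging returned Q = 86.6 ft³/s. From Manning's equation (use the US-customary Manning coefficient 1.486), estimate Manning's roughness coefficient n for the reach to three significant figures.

0.0248

A = (b + z·y)·y = (4.52 + 1.6×2.97)×2.97 = 27.54 ft²
P = b + 2y√(1+z²) = 4.52 + 2×2.97×√(1+1.6²) = 15.73 ft
R = A/P = 27.54/15.73 = 1.751 ft
n = (1.486/Q)·A·R^(2/3)·S^(1/2) = (1.486/86.6) × 27.54 × 1.453 × 0.03606 = 0.02475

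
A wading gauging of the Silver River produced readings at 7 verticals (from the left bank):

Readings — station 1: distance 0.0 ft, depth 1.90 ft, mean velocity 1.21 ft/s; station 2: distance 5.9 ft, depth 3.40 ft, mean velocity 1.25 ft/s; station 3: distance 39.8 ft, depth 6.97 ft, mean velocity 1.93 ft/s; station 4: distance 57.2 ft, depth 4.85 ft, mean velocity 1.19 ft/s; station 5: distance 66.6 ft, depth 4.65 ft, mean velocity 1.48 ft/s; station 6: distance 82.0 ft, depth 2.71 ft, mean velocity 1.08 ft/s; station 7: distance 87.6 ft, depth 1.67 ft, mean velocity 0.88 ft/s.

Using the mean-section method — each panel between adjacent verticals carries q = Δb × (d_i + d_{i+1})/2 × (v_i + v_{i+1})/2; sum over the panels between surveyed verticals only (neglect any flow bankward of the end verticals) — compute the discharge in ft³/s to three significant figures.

603 ft³/s

Panel 1-2: Δb = 5.9 ft, d̄ = (1.90+3.40)/2 = 2.65, v̄ = (1.21+1.25)/2 = 1.23 → q = 5.9×2.65×1.23 = 19.23 ft³/s
Panel 2-3: Δb = 33.9 ft, d̄ = (3.40+6.97)/2 = 5.185, v̄ = (1.25+1.93)/2 = 1.59 → q = 33.9×5.185×1.59 = 279.5 ft³/s
Panel 3-4: Δb = 17.4 ft, d̄ = (6.97+4.85)/2 = 5.91, v̄ = (1.93+1.19)/2 = 1.56 → q = 17.4×5.91×1.56 = 160.4 ft³/s
Panel 4-5: Δb = 9.4 ft, d̄ = (4.85+4.65)/2 = 4.75, v̄ = (1.19+1.48)/2 = 1.335 → q = 9.4×4.75×1.335 = 59.61 ft³/s
Panel 5-6: Δb = 15.4 ft, d̄ = (4.65+2.71)/2 = 3.68, v̄ = (1.48+1.08)/2 = 1.28 → q = 15.4×3.68×1.28 = 72.54 ft³/s
Panel 6-7: Δb = 5.6 ft, d̄ = (2.71+1.67)/2 = 2.19, v̄ = (1.08+0.88)/2 = 0.98 → q = 5.6×2.19×0.98 = 12.02 ft³/s
Q = Σ q = 603.3 ft³/s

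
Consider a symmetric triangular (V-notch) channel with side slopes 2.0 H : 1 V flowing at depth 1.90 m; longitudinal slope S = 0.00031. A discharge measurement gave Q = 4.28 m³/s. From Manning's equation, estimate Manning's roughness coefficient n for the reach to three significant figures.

A = z·y² = 2.0×1.90² = 7.220 m²
P = 2y√(1+z²) = 2×1.90×√(1+2.0²) = 8.497 m
R = A/P = 7.220/8.497 = 0.8497 m
n = (1/Q)·A·R^(2/3)·S^(1/2) = (1/4.28) × 7.220 × 0.8971 × 0.01761 = 0.02665

0.0266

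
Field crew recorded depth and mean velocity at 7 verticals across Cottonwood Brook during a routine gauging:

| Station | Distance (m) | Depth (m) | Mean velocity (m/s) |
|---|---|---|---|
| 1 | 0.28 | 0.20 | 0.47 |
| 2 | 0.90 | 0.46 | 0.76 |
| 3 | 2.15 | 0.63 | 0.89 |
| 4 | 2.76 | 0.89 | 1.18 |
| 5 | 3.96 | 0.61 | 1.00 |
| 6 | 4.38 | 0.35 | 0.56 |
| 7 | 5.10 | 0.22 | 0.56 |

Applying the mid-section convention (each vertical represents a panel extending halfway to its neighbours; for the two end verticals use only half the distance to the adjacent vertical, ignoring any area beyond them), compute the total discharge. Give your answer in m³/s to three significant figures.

w_1 = (0.90 − 0.28)/2 = 0.31 m; q_1 = 0.47 × 0.20 × 0.31 = 0.02914 m³/s
w_2 = (2.15 − 0.28)/2 = 0.935 m; q_2 = 0.76 × 0.46 × 0.935 = 0.3269 m³/s
w_3 = (2.76 − 0.90)/2 = 0.93 m; q_3 = 0.89 × 0.63 × 0.93 = 0.5215 m³/s
w_4 = (3.96 − 2.15)/2 = 0.905 m; q_4 = 1.18 × 0.89 × 0.905 = 0.9504 m³/s
w_5 = (4.38 − 2.76)/2 = 0.81 m; q_5 = 1.00 × 0.61 × 0.81 = 0.4941 m³/s
w_6 = (5.10 − 3.96)/2 = 0.57 m; q_6 = 0.56 × 0.35 × 0.57 = 0.1117 m³/s
w_7 = (5.10 − 4.38)/2 = 0.36 m; q_7 = 0.56 × 0.22 × 0.36 = 0.04435 m³/s
Q = Σ qᵢ = 2.478 m³/s

2.48 m³/s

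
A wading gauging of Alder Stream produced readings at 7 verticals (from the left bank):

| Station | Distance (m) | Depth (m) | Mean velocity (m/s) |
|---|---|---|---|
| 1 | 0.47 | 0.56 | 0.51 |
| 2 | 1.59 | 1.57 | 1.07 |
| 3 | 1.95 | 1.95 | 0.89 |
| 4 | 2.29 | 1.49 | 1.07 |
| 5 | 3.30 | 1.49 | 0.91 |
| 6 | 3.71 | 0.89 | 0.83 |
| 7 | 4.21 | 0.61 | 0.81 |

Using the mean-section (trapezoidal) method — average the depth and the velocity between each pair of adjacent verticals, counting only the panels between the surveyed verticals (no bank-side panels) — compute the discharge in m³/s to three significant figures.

Panel 1-2: Δb = 1.12 m, d̄ = (0.56+1.57)/2 = 1.065, v̄ = (0.51+1.07)/2 = 0.79 → q = 1.12×1.065×0.79 = 0.9423 m³/s
Panel 2-3: Δb = 0.36 m, d̄ = (1.57+1.95)/2 = 1.76, v̄ = (1.07+0.89)/2 = 0.98 → q = 0.36×1.76×0.98 = 0.6209 m³/s
Panel 3-4: Δb = 0.34 m, d̄ = (1.95+1.49)/2 = 1.72, v̄ = (0.89+1.07)/2 = 0.98 → q = 0.34×1.72×0.98 = 0.5731 m³/s
Panel 4-5: Δb = 1.01 m, d̄ = (1.49+1.49)/2 = 1.49, v̄ = (1.07+0.91)/2 = 0.99 → q = 1.01×1.49×0.99 = 1.490 m³/s
Panel 5-6: Δb = 0.41 m, d̄ = (1.49+0.89)/2 = 1.19, v̄ = (0.91+0.83)/2 = 0.87 → q = 0.41×1.19×0.87 = 0.4245 m³/s
Panel 6-7: Δb = 0.5 m, d̄ = (0.89+0.61)/2 = 0.75, v̄ = (0.83+0.81)/2 = 0.82 → q = 0.5×0.75×0.82 = 0.3075 m³/s
Q = Σ q = 4.358 m³/s

4.36 m³/s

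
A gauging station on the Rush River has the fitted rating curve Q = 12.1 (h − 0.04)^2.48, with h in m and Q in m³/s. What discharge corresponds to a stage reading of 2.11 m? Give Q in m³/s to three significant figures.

73.5 m³/s

Q = 12.1 × (2.11 − 0.04)^2.48 = 12.1 × 2.07^2.48 = 73.52 m³/s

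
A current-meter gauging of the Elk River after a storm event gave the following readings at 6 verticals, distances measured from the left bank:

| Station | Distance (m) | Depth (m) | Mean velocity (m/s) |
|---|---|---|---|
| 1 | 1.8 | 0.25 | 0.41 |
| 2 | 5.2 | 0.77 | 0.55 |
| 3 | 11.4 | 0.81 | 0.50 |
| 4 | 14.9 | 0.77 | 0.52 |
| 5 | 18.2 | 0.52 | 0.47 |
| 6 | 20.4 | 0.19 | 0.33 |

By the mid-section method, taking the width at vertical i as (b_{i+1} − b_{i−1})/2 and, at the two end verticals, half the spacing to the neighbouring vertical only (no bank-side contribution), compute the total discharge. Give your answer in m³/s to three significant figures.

w_1 = (5.2 − 1.8)/2 = 1.7 m; q_1 = 0.41 × 0.25 × 1.7 = 0.1743 m³/s
w_2 = (11.4 − 1.8)/2 = 4.8 m; q_2 = 0.55 × 0.77 × 4.8 = 2.033 m³/s
w_3 = (14.9 − 5.2)/2 = 4.85 m; q_3 = 0.50 × 0.81 × 4.85 = 1.964 m³/s
w_4 = (18.2 − 11.4)/2 = 3.4 m; q_4 = 0.52 × 0.77 × 3.4 = 1.361 m³/s
w_5 = (20.4 − 14.9)/2 = 2.75 m; q_5 = 0.47 × 0.52 × 2.75 = 0.6721 m³/s
w_6 = (20.4 − 18.2)/2 = 1.1 m; q_6 = 0.33 × 0.19 × 1.1 = 0.06897 m³/s
Q = Σ qᵢ = 6.274 m³/s

6.27 m³/s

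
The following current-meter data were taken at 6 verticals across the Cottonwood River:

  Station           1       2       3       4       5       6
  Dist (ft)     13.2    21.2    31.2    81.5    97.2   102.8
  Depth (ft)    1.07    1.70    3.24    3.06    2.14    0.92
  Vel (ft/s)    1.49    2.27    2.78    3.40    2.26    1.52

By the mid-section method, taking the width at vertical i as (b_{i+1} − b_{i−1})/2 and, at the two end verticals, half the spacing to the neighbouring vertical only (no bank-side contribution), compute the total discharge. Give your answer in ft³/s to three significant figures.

711 ft³/s

w_1 = (21.2 − 13.2)/2 = 4 ft; q_1 = 1.49 × 1.07 × 4 = 6.377 ft³/s
w_2 = (31.2 − 13.2)/2 = 9 ft; q_2 = 2.27 × 1.70 × 9 = 34.73 ft³/s
w_3 = (81.5 − 21.2)/2 = 30.15 ft; q_3 = 2.78 × 3.24 × 30.15 = 271.6 ft³/s
w_4 = (97.2 − 31.2)/2 = 33 ft; q_4 = 3.40 × 3.06 × 33 = 343.3 ft³/s
w_5 = (102.8 − 81.5)/2 = 10.65 ft; q_5 = 2.26 × 2.14 × 10.65 = 51.51 ft³/s
w_6 = (102.8 − 97.2)/2 = 2.8 ft; q_6 = 1.52 × 0.92 × 2.8 = 3.916 ft³/s
Q = Σ qᵢ = 711.4 ft³/s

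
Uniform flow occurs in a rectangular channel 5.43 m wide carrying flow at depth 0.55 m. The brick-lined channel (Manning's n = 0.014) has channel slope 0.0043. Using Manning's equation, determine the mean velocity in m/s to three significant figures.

2.78 m/s

A = b·y = 5.43 × 0.55 = 2.987 m²
P = b + 2y = 5.43 + 2×0.55 = 6.530 m
R = A/P = 2.987/6.530 = 0.4574 m
Q = (1/n)·A·R^(2/3)·S^(1/2) = (1/0.014) × 2.987 × 0.4574^(2/3) × 0.0043^(1/2) = 8.304 m³/s
V = Q/A = 8.304/2.987 = 2.780 m/s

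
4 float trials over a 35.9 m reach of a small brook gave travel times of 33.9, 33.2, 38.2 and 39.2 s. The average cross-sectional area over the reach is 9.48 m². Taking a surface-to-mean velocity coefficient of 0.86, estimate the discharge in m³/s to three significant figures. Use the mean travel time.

t̄ = (33.9 + 33.2 + 38.2 + 39.2) / 4 = 36.125 s
v_surface = L / t̄ = 35.9 / 36.125 = 0.9938 m/s
v_mean = 0.86 × 0.9938 = 0.8546 m/s
Q = A × v_mean = 9.48 × 0.8546 = 8.102 m³/s

8.10 m³/s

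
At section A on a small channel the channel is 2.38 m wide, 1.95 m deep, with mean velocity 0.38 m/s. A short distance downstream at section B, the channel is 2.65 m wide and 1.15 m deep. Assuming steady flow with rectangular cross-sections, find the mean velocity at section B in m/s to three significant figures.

Q = A₁V₁ = (2.38×1.95) × 0.38 = 1.764 m³/s
A₂ = 2.65 × 1.15 = 3.048 m²
V₂ = Q/A₂ = 1.764/3.048 = 0.5787 m/s

0.579 m/s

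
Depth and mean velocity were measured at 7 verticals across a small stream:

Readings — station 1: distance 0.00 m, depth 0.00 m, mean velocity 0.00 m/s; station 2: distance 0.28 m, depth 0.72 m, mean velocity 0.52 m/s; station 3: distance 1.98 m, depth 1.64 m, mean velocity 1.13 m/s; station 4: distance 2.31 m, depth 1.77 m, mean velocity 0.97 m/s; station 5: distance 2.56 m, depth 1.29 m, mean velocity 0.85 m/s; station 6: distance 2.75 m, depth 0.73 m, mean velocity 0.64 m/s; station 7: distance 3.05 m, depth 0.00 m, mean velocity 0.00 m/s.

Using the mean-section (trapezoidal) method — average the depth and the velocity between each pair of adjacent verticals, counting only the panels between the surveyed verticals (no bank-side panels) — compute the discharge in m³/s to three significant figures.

2.80 m³/s

Panel 1-2: Δb = 0.28 m, d̄ = (0.00+0.72)/2 = 0.36, v̄ = (0.00+0.52)/2 = 0.26 → q = 0.28×0.36×0.26 = 0.02621 m³/s
Panel 2-3: Δb = 1.7 m, d̄ = (0.72+1.64)/2 = 1.18, v̄ = (0.52+1.13)/2 = 0.825 → q = 1.7×1.18×0.825 = 1.655 m³/s
Panel 3-4: Δb = 0.33 m, d̄ = (1.64+1.77)/2 = 1.705, v̄ = (1.13+0.97)/2 = 1.05 → q = 0.33×1.705×1.05 = 0.5908 m³/s
Panel 4-5: Δb = 0.25 m, d̄ = (1.77+1.29)/2 = 1.53, v̄ = (0.97+0.85)/2 = 0.91 → q = 0.25×1.53×0.91 = 0.3481 m³/s
Panel 5-6: Δb = 0.19 m, d̄ = (1.29+0.73)/2 = 1.01, v̄ = (0.85+0.64)/2 = 0.745 → q = 0.19×1.01×0.745 = 0.1430 m³/s
Panel 6-7: Δb = 0.3 m, d̄ = (0.73+0.00)/2 = 0.365, v̄ = (0.64+0.00)/2 = 0.32 → q = 0.3×0.365×0.32 = 0.03504 m³/s
Q = Σ q = 2.798 m³/s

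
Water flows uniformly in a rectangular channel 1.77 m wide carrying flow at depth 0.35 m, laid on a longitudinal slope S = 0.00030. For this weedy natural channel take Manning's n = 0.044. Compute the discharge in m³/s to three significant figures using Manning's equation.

A = b·y = 1.77 × 0.35 = 0.6195 m²
P = b + 2y = 1.77 + 2×0.35 = 2.470 m
R = A/P = 0.6195/2.470 = 0.2508 m
Q = (1/n)·A·R^(2/3)·S^(1/2) = (1/0.044) × 0.6195 × 0.2508^(2/3) × 0.00030^(1/2) = 0.09699 m³/s

0.0970 m³/s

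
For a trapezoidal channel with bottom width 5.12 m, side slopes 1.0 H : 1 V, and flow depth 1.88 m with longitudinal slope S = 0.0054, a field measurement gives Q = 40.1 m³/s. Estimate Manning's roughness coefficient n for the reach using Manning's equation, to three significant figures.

A = (b + z·y)·y = (5.12 + 1.0×1.88)×1.88 = 13.16 m²
P = b + 2y√(1+z²) = 5.12 + 2×1.88×√(1+1.0²) = 10.44 m
R = A/P = 13.16/10.44 = 1.261 m
n = (1/Q)·A·R^(2/3)·S^(1/2) = (1/40.1) × 13.16 × 1.167 × 0.07348 = 0.02815

0.0281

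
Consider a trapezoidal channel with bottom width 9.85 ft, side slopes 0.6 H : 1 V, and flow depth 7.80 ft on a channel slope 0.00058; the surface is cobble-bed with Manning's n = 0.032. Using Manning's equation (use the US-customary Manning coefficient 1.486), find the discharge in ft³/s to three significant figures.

A = (b + z·y)·y = (9.85 + 0.6×7.80)×7.80 = 113.3 ft²
P = b + 2y√(1+z²) = 9.85 + 2×7.80×√(1+0.6²) = 28.04 ft
R = A/P = 113.3/28.04 = 4.041 ft
Q = (1.486/n)·A·R^(2/3)·S^(1/2) = (1.486/0.032) × 113.3 × 4.041^(2/3) × 0.00058^(1/2) = 321.6 ft³/s

322 ft³/s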